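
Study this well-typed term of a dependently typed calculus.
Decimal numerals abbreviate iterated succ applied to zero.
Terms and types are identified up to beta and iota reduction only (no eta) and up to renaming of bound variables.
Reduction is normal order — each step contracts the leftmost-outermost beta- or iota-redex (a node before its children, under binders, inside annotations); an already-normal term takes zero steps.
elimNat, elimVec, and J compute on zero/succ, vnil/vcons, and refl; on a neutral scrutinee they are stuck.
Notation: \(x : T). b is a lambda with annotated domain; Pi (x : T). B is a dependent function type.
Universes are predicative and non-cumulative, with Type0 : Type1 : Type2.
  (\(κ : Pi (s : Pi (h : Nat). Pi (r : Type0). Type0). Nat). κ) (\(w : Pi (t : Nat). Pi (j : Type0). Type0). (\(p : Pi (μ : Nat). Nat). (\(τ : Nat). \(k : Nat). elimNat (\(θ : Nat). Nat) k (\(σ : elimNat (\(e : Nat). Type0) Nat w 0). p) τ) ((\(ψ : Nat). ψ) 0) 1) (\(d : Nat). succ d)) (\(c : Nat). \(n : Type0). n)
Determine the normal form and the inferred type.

resulting normal form:
  1
the term's type:
  Nat
observation: the term reaches its normal form after 8 normal-order steps.


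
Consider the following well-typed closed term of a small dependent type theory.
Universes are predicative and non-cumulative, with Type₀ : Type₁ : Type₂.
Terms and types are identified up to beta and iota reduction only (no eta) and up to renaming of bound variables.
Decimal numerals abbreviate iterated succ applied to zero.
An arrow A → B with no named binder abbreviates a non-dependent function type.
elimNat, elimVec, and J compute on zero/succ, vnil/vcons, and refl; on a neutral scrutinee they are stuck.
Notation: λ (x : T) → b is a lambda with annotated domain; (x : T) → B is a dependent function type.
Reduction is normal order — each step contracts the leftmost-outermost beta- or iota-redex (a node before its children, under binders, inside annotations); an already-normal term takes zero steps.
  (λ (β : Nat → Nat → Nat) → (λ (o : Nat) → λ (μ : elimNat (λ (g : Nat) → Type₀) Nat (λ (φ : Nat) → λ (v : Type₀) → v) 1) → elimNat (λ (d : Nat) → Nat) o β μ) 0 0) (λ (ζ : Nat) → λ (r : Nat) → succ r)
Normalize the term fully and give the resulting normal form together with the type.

normal form:
  0
the term's type:
  Nat


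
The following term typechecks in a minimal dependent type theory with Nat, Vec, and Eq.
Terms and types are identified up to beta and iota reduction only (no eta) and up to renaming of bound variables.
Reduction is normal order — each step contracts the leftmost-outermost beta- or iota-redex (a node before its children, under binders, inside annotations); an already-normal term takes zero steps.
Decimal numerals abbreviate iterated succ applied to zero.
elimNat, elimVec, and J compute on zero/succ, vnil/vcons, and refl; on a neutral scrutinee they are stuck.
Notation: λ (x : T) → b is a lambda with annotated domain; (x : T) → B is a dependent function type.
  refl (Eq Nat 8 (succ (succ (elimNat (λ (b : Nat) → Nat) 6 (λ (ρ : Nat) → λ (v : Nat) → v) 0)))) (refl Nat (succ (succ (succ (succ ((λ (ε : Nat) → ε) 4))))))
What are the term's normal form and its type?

reduced normal form:
  refl (Eq Nat 8 8) (refl Nat 8)
the term's type:
  Eq (Eq Nat 8 8) (refl Nat 8) (refl Nat 8)


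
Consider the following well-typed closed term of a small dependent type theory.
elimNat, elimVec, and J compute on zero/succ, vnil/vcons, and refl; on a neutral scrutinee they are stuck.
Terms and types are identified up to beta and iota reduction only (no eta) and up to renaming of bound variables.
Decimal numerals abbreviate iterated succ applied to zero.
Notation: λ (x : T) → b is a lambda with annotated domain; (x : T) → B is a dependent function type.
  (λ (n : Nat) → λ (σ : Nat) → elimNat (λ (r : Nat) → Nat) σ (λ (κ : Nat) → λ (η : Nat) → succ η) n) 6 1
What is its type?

the term's type:
  Nat


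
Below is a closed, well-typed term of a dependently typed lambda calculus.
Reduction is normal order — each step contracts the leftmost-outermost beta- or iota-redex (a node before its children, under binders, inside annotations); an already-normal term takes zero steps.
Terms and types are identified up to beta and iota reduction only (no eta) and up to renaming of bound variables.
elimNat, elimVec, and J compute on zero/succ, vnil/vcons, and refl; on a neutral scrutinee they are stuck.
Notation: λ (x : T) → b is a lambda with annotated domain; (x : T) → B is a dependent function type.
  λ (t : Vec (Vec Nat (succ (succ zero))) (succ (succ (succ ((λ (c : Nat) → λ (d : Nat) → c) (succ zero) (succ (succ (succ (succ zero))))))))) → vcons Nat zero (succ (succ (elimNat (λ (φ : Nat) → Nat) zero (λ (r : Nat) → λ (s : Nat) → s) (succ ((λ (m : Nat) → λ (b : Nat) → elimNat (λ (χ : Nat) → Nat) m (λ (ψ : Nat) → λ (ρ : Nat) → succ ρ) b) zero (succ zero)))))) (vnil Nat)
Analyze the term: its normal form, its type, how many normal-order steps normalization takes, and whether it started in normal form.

reduced normal form:
  λ (t : Vec (Vec Nat (succ (succ zero))) (succ (succ (succ (succ zero))))) → vcons Nat zero (succ (succ zero)) (vnil Nat)
inferred type:
  (t : Vec (Vec Nat (succ (succ zero))) (succ (succ (succ (succ zero))))) → Vec Nat (succ zero)
reduction steps (normal order): 15
term was already normal: no
first redex: a beta-redex


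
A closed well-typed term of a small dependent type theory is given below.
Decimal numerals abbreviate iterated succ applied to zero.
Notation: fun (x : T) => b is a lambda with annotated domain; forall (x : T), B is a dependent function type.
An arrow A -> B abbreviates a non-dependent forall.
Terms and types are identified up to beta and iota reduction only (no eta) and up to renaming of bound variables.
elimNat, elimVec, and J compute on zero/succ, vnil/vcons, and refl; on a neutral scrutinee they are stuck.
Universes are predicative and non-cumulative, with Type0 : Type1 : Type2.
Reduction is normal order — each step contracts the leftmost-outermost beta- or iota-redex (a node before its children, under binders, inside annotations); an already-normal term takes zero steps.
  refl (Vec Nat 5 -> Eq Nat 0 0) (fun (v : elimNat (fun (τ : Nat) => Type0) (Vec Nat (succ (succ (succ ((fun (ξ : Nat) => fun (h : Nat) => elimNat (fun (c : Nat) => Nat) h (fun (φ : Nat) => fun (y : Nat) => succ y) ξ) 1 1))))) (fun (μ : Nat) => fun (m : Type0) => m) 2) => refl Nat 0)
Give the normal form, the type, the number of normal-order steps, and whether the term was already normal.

resulting normal form:
  refl (Vec Nat 5 -> Eq Nat 0 0) (fun (v : Vec Nat 5) => refl Nat 0)
type:
  Eq (Vec Nat 5 -> Eq Nat 0 0) (fun (v : Vec Nat 5) => refl Nat 0) (fun (τ : Vec Nat 5) => refl Nat 0)
normal-order step count: 13
started in normal form: no
first redex: an elimNat iota-redex


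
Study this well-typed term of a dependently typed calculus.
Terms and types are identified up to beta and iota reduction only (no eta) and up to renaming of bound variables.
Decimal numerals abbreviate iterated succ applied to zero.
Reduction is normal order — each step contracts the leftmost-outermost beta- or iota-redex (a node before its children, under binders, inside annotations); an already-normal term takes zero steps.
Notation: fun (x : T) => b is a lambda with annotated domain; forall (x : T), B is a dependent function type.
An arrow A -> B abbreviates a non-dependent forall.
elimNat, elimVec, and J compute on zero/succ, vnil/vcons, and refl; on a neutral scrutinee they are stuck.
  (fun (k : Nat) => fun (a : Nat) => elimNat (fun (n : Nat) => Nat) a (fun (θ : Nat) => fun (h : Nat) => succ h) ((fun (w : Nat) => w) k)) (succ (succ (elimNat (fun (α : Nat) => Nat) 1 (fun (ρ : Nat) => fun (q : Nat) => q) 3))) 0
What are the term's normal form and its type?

normal form:
  3
type:
  Nat


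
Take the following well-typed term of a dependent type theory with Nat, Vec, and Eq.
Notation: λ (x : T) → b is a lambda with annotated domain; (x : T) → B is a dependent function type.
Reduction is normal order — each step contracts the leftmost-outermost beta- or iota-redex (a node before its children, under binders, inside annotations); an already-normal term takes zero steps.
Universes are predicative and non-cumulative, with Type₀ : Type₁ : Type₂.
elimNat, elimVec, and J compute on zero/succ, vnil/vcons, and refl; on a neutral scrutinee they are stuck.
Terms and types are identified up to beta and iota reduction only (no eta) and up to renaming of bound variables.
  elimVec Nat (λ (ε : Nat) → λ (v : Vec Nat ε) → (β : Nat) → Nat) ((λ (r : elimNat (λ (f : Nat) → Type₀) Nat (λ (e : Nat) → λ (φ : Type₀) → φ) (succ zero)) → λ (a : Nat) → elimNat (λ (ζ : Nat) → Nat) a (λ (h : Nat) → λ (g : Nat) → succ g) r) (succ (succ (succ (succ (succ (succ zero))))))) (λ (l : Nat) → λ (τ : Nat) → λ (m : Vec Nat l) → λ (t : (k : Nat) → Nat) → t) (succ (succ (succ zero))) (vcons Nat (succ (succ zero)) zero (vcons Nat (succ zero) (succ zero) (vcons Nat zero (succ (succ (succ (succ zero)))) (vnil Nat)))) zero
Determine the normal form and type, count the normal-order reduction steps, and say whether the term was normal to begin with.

reduced normal form:
  succ (succ (succ (succ (succ (succ zero)))))
inferred type:
  Nat
steps to reach normal form (normal order): 37
already normal: no
first contracted redex: an elimVec iota-redex


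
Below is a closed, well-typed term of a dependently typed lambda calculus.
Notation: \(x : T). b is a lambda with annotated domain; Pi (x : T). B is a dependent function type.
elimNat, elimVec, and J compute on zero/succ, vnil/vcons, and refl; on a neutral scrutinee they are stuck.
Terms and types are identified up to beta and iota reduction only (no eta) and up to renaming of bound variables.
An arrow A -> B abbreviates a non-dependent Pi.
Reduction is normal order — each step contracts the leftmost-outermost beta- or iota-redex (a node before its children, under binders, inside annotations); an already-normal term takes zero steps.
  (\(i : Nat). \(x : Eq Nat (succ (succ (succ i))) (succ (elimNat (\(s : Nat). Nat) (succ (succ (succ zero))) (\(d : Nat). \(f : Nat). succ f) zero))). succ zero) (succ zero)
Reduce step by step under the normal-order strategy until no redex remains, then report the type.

normal-order reduction:
  (\(i : Nat). \(x : Eq Nat (succ (succ (succ i))) (succ (elimNat (\(s : Nat). Nat) (succ (succ (succ zero))) (\(d : Nat). \(f : Nat). succ f) zero))). succ zero) (succ zero)
  ~> \(i : Eq Nat (succ (succ (succ (succ zero)))) (succ (elimNat (\(x : Nat). Nat) (succ (succ (succ zero))) (\(s : Nat). \(d : Nat). succ d) zero))). succ zero
  ~> \(i : Eq Nat (succ (succ (succ (succ zero)))) (succ (succ (succ (succ zero))))). succ zero
type:
  Eq Nat (succ (succ (succ (succ zero)))) (succ (succ (succ (succ zero)))) -> Nat


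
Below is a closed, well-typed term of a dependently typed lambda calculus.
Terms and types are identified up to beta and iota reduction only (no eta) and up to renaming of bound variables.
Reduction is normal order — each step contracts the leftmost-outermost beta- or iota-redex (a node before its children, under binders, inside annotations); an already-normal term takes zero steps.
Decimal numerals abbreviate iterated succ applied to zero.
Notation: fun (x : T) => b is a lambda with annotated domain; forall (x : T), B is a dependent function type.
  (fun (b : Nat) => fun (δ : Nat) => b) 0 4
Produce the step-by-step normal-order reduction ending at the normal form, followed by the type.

normal-order reduction:
  (fun (b : Nat) => fun (δ : Nat) => b) 0 4
  ~> (fun (b : Nat) => 0) 4
  ~> 0
inferred type:
  Nat


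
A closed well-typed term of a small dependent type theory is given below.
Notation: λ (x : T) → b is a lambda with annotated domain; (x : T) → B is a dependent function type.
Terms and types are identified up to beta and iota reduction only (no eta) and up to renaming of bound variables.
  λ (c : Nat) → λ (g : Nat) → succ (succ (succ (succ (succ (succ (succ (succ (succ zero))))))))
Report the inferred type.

the term's type:
  (c : Nat) → (g : Nat) → Nat


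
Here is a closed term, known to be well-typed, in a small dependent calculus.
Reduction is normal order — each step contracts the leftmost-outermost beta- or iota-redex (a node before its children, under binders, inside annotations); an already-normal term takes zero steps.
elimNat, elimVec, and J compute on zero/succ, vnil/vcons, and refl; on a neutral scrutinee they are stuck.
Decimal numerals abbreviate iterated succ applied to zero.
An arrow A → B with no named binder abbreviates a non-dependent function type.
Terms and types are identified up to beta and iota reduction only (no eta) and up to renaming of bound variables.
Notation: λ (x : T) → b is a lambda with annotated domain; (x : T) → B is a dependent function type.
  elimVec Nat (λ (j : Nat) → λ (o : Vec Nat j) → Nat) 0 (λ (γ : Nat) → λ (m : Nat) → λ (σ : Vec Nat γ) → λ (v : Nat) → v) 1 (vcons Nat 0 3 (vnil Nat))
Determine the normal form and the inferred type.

resulting normal form:
  0
the term's type:
  Nat


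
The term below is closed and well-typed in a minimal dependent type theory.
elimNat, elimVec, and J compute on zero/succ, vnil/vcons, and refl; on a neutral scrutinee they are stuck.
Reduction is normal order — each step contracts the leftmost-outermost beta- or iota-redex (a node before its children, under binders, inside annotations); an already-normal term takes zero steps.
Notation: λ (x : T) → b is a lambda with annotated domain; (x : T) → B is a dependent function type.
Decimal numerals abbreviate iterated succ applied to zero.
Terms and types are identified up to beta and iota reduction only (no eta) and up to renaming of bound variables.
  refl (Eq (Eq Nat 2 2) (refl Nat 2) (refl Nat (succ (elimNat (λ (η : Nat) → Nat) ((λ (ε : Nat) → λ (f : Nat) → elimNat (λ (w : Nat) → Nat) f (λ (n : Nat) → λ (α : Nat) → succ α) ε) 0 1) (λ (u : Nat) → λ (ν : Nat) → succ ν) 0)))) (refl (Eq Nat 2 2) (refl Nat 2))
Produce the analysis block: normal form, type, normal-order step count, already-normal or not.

normal form:
  refl (Eq (Eq Nat 2 2) (refl Nat 2) (refl Nat 2)) (refl (Eq Nat 2 2) (refl Nat 2))
type:
  Eq (Eq (Eq Nat 2 2) (refl Nat 2) (refl Nat 2)) (refl (Eq Nat 2 2) (refl Nat 2)) (refl (Eq Nat 2 2) (refl Nat 2))
steps to reach normal form (normal order): 4
term was already normal: no
first contracted redex: an elimNat iota-redex


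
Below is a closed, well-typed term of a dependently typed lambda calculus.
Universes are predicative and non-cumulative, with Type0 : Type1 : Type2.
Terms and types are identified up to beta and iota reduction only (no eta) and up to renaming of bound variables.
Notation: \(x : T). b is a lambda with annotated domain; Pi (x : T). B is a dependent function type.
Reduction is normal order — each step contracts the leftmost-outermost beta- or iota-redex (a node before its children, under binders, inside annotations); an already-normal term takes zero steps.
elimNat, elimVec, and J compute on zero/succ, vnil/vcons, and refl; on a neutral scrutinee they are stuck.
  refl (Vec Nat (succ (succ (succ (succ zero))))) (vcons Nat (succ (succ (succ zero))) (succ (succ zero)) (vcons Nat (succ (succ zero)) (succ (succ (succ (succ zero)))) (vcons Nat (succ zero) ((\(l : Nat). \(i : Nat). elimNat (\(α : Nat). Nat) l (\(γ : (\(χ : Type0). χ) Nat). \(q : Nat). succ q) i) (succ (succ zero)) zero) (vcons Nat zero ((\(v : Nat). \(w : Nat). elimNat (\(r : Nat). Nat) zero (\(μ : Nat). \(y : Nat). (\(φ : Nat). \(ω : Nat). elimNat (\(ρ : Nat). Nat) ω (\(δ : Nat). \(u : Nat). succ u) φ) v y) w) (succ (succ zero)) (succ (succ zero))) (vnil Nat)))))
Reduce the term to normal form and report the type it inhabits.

reduced normal form:
  refl (Vec Nat (succ (succ (succ (succ zero))))) (vcons Nat (succ (succ (succ zero))) (succ (succ zero)) (vcons Nat (succ (succ zero)) (succ (succ (succ (succ zero)))) (vcons Nat (succ zero) (succ (succ zero)) (vcons Nat zero (succ (succ (succ (succ zero)))) (vnil Nat)))))
type:
  Eq (Vec Nat (succ (succ (succ (succ zero))))) (vcons Nat (succ (succ (succ zero))) (succ (succ zero)) (vcons Nat (succ (succ zero)) (succ (succ (succ (succ zero)))) (vcons Nat (succ zero) (succ (succ zero)) (vcons Nat zero (succ (succ (succ (succ zero)))) (vnil Nat))))) (vcons Nat (succ (succ (succ zero))) (succ (succ zero)) (vcons Nat (succ (succ zero)) (succ (succ (succ (succ zero)))) (vcons Nat (succ zero) (succ (succ zero)) (vcons Nat zero (succ (succ (succ (succ zero)))) (vnil Nat)))))
observation: normalization takes exactly 30 steps under the normal-order strategy.


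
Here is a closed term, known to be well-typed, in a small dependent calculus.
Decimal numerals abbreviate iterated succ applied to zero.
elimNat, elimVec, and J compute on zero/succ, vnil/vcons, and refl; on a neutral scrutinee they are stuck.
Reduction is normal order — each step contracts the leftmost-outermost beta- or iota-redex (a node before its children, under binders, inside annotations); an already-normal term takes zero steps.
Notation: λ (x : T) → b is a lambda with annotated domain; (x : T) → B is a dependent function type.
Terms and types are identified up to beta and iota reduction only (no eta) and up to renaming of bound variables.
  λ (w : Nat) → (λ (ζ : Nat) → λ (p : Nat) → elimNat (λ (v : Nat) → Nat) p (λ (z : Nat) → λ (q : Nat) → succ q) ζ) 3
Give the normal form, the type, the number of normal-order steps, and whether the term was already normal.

resulting normal form:
  λ (w : Nat) → λ (ζ : Nat) → succ (succ (succ ζ))
type:
  (w : Nat) → (ζ : Nat) → Nat
steps to reach normal form (normal order): 11
already normal: no
first redex: a beta-redex


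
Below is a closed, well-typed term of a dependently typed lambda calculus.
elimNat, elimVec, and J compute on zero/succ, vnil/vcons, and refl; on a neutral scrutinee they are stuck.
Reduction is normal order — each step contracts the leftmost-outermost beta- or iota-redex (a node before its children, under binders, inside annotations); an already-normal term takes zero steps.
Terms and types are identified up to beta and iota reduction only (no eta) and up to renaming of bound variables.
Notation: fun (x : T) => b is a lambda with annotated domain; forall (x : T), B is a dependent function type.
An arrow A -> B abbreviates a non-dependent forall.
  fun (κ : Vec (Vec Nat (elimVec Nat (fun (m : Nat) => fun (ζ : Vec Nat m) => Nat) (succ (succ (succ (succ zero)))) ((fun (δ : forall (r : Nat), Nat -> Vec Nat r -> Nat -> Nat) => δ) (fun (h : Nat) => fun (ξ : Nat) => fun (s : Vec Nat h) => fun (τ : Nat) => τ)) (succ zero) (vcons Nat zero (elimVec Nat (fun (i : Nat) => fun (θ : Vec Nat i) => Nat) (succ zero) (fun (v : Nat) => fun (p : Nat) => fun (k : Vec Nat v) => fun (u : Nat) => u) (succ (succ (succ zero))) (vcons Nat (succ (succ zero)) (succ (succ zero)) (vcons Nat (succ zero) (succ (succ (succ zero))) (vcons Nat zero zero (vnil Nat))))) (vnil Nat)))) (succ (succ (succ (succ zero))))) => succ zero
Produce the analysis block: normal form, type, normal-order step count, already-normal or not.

resulting normal form:
  fun (κ : Vec (Vec Nat (succ (succ (succ (succ zero))))) (succ (succ (succ (succ zero))))) => succ zero
type:
  Vec (Vec Nat (succ (succ (succ (succ zero))))) (succ (succ (succ (succ zero)))) -> Nat
normal-order step count: 7
term was already normal: no
first contracted redex: an elimVec iota-redex


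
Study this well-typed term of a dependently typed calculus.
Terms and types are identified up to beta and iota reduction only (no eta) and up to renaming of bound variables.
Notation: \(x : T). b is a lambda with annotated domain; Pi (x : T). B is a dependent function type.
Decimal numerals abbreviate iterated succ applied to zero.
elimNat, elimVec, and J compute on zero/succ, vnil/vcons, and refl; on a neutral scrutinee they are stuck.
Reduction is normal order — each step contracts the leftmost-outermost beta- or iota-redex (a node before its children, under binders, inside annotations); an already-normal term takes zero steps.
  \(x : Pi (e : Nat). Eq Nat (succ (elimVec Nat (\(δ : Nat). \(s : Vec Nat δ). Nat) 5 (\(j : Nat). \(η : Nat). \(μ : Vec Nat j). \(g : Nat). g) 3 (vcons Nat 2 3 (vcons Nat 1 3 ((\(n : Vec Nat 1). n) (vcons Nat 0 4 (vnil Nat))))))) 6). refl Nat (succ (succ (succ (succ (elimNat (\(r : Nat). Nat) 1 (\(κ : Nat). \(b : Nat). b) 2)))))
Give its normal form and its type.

reduced normal form:
  \(x : Pi (e : Nat). Eq Nat 6 6). refl Nat 5
the term's type:
  Pi (x : Pi (e : Nat). Eq Nat 6 6). Eq Nat 5 5
observation: contracting an elimVec iota-redex first, the term normalizes in 24 steps.


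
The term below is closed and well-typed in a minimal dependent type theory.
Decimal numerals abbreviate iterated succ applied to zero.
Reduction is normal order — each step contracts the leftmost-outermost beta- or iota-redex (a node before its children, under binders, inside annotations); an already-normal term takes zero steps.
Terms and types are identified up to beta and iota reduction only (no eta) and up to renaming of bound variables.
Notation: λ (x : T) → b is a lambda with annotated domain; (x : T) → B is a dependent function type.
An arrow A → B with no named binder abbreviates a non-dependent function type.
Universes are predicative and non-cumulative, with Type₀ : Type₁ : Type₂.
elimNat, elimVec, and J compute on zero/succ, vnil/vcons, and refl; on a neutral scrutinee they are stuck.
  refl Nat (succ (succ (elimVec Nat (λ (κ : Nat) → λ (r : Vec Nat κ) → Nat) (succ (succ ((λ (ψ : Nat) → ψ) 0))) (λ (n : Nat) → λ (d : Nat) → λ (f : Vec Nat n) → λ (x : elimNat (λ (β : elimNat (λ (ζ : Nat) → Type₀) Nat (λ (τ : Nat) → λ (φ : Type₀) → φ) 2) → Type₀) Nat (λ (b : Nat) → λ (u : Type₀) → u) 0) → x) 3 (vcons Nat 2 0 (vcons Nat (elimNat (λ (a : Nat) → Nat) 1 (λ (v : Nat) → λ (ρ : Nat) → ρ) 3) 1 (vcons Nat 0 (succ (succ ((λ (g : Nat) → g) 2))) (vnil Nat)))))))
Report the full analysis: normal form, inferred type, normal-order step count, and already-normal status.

normal form:
  refl Nat 4
the term's type:
  Eq Nat 4 4
steps to reach normal form (normal order): 17
already normal: no
first redex: an elimVec iota-redex


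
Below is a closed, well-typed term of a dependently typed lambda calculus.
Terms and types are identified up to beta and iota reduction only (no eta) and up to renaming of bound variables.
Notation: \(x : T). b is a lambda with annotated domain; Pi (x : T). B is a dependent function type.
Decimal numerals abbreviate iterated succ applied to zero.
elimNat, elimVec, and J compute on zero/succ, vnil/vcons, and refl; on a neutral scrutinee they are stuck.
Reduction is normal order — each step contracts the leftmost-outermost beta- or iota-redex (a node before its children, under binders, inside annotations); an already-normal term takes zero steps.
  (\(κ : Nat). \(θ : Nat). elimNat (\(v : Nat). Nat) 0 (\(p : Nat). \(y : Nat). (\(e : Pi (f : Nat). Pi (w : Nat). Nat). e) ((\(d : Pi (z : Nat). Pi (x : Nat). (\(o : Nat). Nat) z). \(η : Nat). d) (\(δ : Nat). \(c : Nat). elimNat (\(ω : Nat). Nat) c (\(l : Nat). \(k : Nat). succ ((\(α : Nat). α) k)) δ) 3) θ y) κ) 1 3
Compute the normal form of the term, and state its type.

reduced normal form:
  3
inferred type:
  Nat
observation: the term reaches its normal form after 24 normal-order steps.


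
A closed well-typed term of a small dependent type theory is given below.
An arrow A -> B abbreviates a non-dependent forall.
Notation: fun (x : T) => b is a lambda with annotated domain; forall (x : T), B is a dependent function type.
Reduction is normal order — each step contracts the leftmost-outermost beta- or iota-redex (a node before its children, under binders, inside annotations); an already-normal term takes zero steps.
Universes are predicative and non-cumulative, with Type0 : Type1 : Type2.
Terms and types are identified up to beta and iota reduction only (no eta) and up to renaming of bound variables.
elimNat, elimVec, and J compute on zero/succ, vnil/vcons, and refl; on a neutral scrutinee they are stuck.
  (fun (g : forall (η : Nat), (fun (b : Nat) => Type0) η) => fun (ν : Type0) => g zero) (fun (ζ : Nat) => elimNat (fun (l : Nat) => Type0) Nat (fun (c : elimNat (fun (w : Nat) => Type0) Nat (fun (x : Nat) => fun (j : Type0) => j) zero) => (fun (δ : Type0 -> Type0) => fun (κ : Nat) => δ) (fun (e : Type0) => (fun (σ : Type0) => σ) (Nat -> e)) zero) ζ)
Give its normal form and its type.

normal form:
  fun (g : Type0) => Nat
the term's type:
  Type0 -> Type0
observation: 3 normal-order steps normalize the term, beginning with a beta-redex.


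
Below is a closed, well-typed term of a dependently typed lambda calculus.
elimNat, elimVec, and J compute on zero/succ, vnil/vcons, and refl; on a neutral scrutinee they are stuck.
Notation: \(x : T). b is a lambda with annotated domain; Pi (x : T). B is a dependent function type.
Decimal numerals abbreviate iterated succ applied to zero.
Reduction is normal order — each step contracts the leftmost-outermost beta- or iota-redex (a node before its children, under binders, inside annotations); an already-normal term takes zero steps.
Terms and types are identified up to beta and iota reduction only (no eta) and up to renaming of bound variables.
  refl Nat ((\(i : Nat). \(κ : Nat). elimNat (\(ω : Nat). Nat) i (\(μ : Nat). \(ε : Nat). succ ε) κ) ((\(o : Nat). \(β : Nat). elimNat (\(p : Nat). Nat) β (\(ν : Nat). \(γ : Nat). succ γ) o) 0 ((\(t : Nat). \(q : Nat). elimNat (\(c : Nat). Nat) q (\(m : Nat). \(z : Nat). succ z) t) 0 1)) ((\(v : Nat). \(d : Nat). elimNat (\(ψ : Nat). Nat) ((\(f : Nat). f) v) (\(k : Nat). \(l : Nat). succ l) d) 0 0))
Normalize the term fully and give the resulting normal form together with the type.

reduced normal form:
  refl Nat 1
type:
  Eq Nat 1 1
observation: normalization takes exactly 13 steps under the normal-order strategy.


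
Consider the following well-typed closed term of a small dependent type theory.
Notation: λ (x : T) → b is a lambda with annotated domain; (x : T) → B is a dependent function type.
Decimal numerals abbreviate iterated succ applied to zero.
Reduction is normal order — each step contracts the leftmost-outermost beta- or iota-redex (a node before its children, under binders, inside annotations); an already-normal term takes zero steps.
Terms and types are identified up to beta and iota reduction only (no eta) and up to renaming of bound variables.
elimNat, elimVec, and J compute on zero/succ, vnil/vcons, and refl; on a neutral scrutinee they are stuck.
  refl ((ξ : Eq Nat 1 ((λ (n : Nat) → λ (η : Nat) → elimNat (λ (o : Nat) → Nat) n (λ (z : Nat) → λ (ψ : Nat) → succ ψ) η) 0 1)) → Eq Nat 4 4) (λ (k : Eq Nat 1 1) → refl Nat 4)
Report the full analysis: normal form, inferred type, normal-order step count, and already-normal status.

reduced normal form:
  refl ((ξ : Eq Nat 1 1) → Eq Nat 4 4) (λ (n : Eq Nat 1 1) → refl Nat 4)
inferred type:
  Eq ((ξ : Eq Nat 1 1) → Eq Nat 4 4) (λ (n : Eq Nat 1 1) → refl Nat 4) (λ (η : Eq Nat 1 1) → refl Nat 4)
normal-order step count: 6
started in normal form: no
first redex: a beta-redex


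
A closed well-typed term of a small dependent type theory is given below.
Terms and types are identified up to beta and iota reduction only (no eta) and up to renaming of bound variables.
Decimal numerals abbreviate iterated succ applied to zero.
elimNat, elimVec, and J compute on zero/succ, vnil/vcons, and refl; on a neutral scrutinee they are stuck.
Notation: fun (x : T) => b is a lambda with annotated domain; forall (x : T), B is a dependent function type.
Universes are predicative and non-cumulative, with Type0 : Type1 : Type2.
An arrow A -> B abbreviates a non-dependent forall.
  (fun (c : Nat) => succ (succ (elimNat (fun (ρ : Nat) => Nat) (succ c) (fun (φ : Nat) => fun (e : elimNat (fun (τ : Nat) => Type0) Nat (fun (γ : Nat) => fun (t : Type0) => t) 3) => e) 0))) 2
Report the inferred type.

the term's type:
  Nat


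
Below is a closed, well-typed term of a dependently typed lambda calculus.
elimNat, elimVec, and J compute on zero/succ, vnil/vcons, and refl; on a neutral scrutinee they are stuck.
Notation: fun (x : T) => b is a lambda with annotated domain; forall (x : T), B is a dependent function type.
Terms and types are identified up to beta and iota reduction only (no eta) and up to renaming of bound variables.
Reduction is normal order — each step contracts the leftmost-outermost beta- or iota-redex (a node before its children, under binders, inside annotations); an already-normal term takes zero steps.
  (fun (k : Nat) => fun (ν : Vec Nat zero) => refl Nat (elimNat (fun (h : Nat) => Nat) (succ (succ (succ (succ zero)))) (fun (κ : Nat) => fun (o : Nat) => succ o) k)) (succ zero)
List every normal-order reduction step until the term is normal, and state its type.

normal-order reduction:
  (fun (k : Nat) => fun (ν : Vec Nat zero) => refl Nat (elimNat (fun (h : Nat) => Nat) (succ (succ (succ (succ zero)))) (fun (κ : Nat) => fun (o : Nat) => succ o) k)) (succ zero)
  ~> fun (k : Vec Nat zero) => refl Nat (elimNat (fun (ν : Nat) => Nat) (succ (succ (succ (succ zero)))) (fun (h : Nat) => fun (κ : Nat) => succ κ) (succ zero))
  ~> fun (k : Vec Nat zero) => refl Nat ((fun (ν : Nat) => fun (h : Nat) => succ h) zero (elimNat (fun (κ : Nat) => Nat) (succ (succ (succ (succ zero)))) (fun (o : Nat) => fun (χ : Nat) => succ χ) zero))
  ~> fun (k : Vec Nat zero) => refl Nat ((fun (ν : Nat) => succ ν) (elimNat (fun (h : Nat) => Nat) (succ (succ (succ (succ zero)))) (fun (κ : Nat) => fun (o : Nat) => succ o) zero))
  ~> fun (k : Vec Nat zero) => refl Nat (succ (elimNat (fun (ν : Nat) => Nat) (succ (succ (succ (succ zero)))) (fun (h : Nat) => fun (κ : Nat) => succ κ) zero))
  ~> fun (k : Vec Nat zero) => refl Nat (succ (succ (succ (succ (succ zero)))))
the term's type:
  forall (k : Vec Nat zero), Eq Nat (succ (succ (succ (succ (succ zero))))) (succ (succ (succ (succ (succ zero)))))


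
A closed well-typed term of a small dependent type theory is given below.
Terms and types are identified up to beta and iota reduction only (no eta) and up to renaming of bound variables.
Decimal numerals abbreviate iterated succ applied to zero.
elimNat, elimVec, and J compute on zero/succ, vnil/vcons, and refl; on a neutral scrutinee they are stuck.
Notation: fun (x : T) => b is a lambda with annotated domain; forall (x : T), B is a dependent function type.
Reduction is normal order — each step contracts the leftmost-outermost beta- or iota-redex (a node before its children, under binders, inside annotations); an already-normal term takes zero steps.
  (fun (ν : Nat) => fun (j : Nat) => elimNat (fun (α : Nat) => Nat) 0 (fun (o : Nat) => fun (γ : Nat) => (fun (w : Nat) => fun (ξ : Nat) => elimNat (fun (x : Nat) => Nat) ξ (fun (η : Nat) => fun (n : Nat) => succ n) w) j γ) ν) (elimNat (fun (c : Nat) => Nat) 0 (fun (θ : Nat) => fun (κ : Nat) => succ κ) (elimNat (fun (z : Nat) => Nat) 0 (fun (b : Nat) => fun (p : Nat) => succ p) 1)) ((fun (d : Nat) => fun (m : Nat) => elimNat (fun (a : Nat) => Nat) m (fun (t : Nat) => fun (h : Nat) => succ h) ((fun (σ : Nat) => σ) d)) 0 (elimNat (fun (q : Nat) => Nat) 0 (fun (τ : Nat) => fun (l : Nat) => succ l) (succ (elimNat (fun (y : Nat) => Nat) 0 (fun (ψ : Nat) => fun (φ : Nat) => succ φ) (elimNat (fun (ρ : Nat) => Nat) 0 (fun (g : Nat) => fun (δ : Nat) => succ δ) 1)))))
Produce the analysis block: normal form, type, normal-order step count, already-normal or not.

reduced normal form:
  2
the term's type:
  Nat
normal-order step count: 42
term was already normal: no
first redex: a beta-redex


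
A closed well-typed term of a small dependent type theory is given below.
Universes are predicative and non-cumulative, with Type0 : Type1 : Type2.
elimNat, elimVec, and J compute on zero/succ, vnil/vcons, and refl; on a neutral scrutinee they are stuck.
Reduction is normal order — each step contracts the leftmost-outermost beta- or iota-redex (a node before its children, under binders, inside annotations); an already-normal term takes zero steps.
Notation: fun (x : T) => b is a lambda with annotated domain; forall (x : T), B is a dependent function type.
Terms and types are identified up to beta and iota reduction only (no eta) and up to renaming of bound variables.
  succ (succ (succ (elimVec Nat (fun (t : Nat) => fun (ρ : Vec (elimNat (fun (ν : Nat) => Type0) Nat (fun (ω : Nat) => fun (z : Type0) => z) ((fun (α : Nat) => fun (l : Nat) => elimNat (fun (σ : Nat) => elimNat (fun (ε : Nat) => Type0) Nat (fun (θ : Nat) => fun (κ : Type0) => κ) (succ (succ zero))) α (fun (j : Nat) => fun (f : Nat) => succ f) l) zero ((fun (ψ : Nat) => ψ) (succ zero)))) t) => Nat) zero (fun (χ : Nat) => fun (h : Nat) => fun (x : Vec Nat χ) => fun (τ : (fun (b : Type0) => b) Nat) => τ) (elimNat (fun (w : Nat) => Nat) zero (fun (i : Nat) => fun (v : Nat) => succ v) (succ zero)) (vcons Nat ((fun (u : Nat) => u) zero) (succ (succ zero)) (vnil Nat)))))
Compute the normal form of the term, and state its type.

reduced normal form:
  succ (succ (succ zero))
the term's type:
  Nat
observation: the leftmost-outermost redex is an elimVec iota-redex, and normalization takes 6 steps.


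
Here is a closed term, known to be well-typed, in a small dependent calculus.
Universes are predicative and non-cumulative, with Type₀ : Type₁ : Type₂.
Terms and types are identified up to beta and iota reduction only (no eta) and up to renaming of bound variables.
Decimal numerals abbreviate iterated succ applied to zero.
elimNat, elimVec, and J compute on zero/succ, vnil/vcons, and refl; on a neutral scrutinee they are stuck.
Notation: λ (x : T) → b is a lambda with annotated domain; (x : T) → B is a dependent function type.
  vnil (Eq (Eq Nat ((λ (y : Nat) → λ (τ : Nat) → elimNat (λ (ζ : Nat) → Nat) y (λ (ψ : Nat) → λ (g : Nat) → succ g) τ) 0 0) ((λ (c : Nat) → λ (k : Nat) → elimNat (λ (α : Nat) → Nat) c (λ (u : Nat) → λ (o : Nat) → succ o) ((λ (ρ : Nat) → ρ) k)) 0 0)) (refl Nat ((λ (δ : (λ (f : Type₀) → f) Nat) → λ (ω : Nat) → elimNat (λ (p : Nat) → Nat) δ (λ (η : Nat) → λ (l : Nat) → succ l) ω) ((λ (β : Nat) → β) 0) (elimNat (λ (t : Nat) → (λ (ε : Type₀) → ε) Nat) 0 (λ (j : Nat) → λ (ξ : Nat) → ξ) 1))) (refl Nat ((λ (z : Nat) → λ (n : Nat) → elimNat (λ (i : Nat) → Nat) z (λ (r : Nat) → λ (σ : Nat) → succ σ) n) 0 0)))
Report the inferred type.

the term's type:
  Vec (Eq (Eq Nat 0 0) (refl Nat 0) (refl Nat 0)) 0


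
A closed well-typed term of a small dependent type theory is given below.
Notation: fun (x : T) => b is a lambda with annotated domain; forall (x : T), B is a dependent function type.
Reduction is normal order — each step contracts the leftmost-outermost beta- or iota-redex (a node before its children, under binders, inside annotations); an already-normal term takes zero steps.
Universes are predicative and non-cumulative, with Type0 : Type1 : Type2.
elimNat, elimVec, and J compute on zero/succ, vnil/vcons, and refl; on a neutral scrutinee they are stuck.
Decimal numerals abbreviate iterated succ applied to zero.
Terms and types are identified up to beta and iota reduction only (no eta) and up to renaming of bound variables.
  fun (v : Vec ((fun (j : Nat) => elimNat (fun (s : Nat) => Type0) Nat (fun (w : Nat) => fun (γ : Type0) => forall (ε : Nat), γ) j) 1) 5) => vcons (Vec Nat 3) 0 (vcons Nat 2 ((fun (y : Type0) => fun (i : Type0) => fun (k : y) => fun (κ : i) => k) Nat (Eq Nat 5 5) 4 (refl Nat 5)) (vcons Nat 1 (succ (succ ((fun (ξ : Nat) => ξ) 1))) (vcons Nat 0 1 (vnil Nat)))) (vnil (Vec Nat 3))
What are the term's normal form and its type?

resulting normal form:
  fun (v : Vec (forall (j : Nat), Nat) 5) => vcons (Vec Nat 3) 0 (vcons Nat 2 4 (vcons Nat 1 3 (vcons Nat 0 1 (vnil Nat)))) (vnil (Vec Nat 3))
type:
  forall (v : Vec (forall (j : Nat), Nat) 5), Vec (Vec Nat 3) 1


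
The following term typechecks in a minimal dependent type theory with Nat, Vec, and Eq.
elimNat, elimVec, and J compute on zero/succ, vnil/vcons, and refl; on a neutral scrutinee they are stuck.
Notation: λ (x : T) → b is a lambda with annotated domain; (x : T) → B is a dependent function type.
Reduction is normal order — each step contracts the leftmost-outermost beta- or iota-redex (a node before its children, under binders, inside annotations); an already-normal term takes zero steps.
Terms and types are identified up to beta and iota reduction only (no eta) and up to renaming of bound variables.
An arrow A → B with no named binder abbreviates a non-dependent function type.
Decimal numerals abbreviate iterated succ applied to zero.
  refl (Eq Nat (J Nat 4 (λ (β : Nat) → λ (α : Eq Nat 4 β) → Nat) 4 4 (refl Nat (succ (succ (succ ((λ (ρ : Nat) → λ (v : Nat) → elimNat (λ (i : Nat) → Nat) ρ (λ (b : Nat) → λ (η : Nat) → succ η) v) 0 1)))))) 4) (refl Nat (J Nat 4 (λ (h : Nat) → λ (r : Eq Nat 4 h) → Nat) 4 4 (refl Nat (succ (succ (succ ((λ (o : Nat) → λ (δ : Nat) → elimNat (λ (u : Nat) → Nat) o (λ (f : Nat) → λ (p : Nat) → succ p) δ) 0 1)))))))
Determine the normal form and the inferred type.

reduced normal form:
  refl (Eq Nat 4 4) (refl Nat 4)
inferred type:
  Eq (Eq Nat 4 4) (refl Nat 4) (refl Nat 4)


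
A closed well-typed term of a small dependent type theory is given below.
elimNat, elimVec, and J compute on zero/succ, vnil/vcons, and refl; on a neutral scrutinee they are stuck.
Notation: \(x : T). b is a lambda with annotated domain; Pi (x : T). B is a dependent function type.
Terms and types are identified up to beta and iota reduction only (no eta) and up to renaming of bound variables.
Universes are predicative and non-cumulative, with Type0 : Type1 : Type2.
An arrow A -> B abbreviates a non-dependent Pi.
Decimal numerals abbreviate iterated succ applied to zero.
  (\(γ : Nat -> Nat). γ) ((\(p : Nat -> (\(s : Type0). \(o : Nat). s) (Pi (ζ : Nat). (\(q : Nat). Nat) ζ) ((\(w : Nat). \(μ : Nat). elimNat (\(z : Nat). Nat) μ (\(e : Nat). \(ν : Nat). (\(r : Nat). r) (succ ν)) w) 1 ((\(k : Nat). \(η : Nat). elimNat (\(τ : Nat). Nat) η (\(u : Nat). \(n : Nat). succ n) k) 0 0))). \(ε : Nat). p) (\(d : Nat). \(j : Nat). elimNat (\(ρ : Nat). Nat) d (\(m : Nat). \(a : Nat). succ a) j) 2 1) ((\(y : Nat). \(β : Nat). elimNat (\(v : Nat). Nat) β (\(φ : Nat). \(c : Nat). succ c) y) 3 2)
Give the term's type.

type:
  Nat


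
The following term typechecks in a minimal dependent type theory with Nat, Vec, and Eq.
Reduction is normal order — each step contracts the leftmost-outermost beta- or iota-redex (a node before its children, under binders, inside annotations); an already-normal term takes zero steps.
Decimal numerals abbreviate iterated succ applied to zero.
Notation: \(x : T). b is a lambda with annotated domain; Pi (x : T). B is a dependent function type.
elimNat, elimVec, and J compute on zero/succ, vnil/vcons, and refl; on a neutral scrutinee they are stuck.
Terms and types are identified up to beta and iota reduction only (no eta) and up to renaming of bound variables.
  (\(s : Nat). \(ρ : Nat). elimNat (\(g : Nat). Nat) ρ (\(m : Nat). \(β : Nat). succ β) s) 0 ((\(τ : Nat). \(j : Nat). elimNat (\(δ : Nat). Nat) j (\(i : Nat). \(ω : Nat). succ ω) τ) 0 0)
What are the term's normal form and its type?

resulting normal form:
  0
inferred type:
  Nat
observation: the term reaches its normal form after 6 normal-order steps.


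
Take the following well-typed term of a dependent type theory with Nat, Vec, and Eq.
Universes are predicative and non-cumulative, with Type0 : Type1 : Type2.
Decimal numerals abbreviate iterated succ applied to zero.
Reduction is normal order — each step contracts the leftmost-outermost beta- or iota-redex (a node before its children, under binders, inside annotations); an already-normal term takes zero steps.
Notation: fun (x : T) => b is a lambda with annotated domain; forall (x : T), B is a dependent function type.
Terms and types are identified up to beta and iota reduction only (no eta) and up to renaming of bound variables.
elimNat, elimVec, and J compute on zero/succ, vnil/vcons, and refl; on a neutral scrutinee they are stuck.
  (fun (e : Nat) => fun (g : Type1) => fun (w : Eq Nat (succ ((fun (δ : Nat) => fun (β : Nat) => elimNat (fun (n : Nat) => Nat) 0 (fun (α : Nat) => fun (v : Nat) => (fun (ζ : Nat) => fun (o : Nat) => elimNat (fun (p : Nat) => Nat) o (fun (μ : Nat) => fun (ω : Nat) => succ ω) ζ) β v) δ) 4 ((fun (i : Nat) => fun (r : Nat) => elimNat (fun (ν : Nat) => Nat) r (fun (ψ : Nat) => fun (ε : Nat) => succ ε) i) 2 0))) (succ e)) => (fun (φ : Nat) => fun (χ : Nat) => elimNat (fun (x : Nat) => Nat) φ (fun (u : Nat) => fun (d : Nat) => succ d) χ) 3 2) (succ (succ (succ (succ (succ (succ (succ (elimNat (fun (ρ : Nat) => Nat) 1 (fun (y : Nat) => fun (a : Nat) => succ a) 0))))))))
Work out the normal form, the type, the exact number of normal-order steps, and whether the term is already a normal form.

normal form:
  fun (e : Type1) => fun (g : Eq Nat 9 9) => 5
type:
  forall (e : Type1), forall (g : Eq Nat 9 9), Nat
normal-order step count: 98
already normal: no
first contracted redex: a beta-redex
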